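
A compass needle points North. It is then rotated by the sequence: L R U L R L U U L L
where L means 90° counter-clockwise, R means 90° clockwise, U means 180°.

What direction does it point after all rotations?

Start: North
  L (left (90° counter-clockwise)) -> West
  R (right (90° clockwise)) -> North
  U (U-turn (180°)) -> South
  L (left (90° counter-clockwise)) -> East
  R (right (90° clockwise)) -> South
  L (left (90° counter-clockwise)) -> East
  U (U-turn (180°)) -> West
  U (U-turn (180°)) -> East
  L (left (90° counter-clockwise)) -> North
  L (left (90° counter-clockwise)) -> West
Final: West

Answer: Final heading: West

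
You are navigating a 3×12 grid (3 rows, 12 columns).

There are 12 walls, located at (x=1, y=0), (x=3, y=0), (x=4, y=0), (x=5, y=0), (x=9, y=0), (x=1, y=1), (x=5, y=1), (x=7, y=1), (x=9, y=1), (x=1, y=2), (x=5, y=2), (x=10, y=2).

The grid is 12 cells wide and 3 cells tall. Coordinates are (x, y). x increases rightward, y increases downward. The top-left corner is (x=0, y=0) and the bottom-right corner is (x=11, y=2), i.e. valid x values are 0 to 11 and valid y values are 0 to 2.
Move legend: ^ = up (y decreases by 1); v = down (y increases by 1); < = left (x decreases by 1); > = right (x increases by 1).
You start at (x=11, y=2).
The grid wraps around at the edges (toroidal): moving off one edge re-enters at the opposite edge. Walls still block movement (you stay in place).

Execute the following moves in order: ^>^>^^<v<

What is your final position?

Answer: Final position: (x=11, y=2)

Derivation:
Start: (x=11, y=2)
  ^ (up): (x=11, y=2) -> (x=11, y=1)
  > (right): (x=11, y=1) -> (x=0, y=1)
  ^ (up): (x=0, y=1) -> (x=0, y=0)
  > (right): blocked, stay at (x=0, y=0)
  ^ (up): (x=0, y=0) -> (x=0, y=2)
  ^ (up): (x=0, y=2) -> (x=0, y=1)
  < (left): (x=0, y=1) -> (x=11, y=1)
  v (down): (x=11, y=1) -> (x=11, y=2)
  < (left): blocked, stay at (x=11, y=2)
Final: (x=11, y=2)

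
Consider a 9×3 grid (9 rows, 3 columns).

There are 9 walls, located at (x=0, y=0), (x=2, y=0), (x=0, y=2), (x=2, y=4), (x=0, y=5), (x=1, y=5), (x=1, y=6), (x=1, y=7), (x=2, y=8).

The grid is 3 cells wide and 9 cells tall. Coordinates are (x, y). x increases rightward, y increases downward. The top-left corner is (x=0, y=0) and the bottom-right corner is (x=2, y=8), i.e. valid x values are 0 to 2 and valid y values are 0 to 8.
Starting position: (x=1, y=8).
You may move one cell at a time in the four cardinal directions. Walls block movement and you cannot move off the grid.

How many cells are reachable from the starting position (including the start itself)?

Answer: Reachable cells: 4

Derivation:
BFS flood-fill from (x=1, y=8):
  Distance 0: (x=1, y=8)
  Distance 1: (x=0, y=8)
  Distance 2: (x=0, y=7)
  Distance 3: (x=0, y=6)
Total reachable: 4 (grid has 18 open cells total)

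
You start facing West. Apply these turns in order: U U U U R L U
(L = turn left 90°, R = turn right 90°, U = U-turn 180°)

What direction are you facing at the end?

Start: West
  U (U-turn (180°)) -> East
  U (U-turn (180°)) -> West
  U (U-turn (180°)) -> East
  U (U-turn (180°)) -> West
  R (right (90° clockwise)) -> North
  L (left (90° counter-clockwise)) -> West
  U (U-turn (180°)) -> East
Final: East

Answer: Final heading: East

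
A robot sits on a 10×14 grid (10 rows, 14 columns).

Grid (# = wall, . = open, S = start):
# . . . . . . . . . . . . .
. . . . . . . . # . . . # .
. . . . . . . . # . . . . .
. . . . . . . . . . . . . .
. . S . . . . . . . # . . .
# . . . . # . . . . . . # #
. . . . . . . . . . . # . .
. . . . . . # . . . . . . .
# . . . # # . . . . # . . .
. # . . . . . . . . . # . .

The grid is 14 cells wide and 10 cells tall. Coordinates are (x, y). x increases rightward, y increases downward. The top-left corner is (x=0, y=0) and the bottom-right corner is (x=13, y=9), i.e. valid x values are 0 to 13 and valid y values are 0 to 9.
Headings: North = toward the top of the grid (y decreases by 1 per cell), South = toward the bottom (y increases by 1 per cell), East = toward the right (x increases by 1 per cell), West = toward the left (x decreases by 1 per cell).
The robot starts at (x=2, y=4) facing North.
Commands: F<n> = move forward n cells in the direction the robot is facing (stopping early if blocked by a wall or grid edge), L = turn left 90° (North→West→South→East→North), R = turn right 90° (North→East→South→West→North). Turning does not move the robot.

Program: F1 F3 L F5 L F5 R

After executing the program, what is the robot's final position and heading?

Answer: Final position: (x=1, y=5), facing West

Derivation:
Start: (x=2, y=4), facing North
  F1: move forward 1, now at (x=2, y=3)
  F3: move forward 3, now at (x=2, y=0)
  L: turn left, now facing West
  F5: move forward 1/5 (blocked), now at (x=1, y=0)
  L: turn left, now facing South
  F5: move forward 5, now at (x=1, y=5)
  R: turn right, now facing West
Final: (x=1, y=5), facing West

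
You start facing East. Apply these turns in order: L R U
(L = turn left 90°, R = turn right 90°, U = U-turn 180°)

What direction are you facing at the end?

Answer: Final heading: West

Derivation:
Start: East
  L (left (90° counter-clockwise)) -> North
  R (right (90° clockwise)) -> East
  U (U-turn (180°)) -> West
Final: West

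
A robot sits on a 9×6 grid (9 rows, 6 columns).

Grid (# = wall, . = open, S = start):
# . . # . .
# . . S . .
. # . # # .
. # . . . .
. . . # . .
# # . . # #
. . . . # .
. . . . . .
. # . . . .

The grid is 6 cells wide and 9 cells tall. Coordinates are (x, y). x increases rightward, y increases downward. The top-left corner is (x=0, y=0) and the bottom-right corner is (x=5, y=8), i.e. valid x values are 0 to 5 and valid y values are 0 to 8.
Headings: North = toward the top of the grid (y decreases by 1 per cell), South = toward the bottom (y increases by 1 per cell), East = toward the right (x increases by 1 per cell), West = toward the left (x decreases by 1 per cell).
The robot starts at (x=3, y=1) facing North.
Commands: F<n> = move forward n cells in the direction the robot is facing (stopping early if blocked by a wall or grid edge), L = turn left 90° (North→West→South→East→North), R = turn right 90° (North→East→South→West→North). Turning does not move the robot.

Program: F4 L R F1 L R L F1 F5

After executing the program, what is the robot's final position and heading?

Answer: Final position: (x=1, y=1), facing West

Derivation:
Start: (x=3, y=1), facing North
  F4: move forward 0/4 (blocked), now at (x=3, y=1)
  L: turn left, now facing West
  R: turn right, now facing North
  F1: move forward 0/1 (blocked), now at (x=3, y=1)
  L: turn left, now facing West
  R: turn right, now facing North
  L: turn left, now facing West
  F1: move forward 1, now at (x=2, y=1)
  F5: move forward 1/5 (blocked), now at (x=1, y=1)
Final: (x=1, y=1), facing West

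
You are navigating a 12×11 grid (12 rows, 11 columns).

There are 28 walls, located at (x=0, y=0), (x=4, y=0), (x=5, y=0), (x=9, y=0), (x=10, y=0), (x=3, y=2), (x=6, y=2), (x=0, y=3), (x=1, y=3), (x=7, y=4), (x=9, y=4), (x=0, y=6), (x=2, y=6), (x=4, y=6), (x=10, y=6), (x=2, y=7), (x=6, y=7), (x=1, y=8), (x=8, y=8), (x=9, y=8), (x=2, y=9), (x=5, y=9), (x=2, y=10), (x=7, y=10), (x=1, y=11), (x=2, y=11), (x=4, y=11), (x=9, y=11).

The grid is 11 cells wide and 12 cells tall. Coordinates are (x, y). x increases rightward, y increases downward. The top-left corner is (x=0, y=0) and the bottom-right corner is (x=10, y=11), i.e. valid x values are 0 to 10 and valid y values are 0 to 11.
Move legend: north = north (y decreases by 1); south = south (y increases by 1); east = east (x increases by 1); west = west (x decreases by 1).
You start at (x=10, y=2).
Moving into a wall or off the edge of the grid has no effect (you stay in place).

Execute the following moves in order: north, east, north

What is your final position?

Answer: Final position: (x=10, y=1)

Derivation:
Start: (x=10, y=2)
  north (north): (x=10, y=2) -> (x=10, y=1)
  east (east): blocked, stay at (x=10, y=1)
  north (north): blocked, stay at (x=10, y=1)
Final: (x=10, y=1)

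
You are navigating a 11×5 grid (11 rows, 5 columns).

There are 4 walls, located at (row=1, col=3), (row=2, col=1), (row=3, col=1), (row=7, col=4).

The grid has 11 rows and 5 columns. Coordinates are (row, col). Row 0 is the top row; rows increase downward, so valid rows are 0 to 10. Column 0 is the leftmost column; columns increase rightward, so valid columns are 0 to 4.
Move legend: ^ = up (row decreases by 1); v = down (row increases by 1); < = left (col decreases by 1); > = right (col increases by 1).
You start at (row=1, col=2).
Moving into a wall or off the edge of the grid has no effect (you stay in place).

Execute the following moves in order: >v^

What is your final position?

Answer: Final position: (row=1, col=2)

Derivation:
Start: (row=1, col=2)
  > (right): blocked, stay at (row=1, col=2)
  v (down): (row=1, col=2) -> (row=2, col=2)
  ^ (up): (row=2, col=2) -> (row=1, col=2)
Final: (row=1, col=2)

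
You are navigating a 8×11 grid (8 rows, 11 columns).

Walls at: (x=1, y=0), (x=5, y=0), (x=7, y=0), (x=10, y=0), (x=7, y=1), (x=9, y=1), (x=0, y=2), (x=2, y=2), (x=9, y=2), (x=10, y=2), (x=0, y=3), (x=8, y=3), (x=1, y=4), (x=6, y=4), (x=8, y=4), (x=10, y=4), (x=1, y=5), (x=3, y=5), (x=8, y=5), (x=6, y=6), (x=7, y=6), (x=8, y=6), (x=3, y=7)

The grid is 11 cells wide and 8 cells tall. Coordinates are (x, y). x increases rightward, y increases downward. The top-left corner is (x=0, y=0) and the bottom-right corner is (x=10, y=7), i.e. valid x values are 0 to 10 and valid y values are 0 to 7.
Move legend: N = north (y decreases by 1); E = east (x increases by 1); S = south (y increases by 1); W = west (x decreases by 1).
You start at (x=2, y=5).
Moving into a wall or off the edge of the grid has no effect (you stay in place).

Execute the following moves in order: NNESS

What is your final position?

Answer: Final position: (x=3, y=4)

Derivation:
Start: (x=2, y=5)
  N (north): (x=2, y=5) -> (x=2, y=4)
  N (north): (x=2, y=4) -> (x=2, y=3)
  E (east): (x=2, y=3) -> (x=3, y=3)
  S (south): (x=3, y=3) -> (x=3, y=4)
  S (south): blocked, stay at (x=3, y=4)
Final: (x=3, y=4)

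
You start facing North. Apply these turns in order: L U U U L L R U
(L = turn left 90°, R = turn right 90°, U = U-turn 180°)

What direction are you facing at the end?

Start: North
  L (left (90° counter-clockwise)) -> West
  U (U-turn (180°)) -> East
  U (U-turn (180°)) -> West
  U (U-turn (180°)) -> East
  L (left (90° counter-clockwise)) -> North
  L (left (90° counter-clockwise)) -> West
  R (right (90° clockwise)) -> North
  U (U-turn (180°)) -> South
Final: South

Answer: Final heading: South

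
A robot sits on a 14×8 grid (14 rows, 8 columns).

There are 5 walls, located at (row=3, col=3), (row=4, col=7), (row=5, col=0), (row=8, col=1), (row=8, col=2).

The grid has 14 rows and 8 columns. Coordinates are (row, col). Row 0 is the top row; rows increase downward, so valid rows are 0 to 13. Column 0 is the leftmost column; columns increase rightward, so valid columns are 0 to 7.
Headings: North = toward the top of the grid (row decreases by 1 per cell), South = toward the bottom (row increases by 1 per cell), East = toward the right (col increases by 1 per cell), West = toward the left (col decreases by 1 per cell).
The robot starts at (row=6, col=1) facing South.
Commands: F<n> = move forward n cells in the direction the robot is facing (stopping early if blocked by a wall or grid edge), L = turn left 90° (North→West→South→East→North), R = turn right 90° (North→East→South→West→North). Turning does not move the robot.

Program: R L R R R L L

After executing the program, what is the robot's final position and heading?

Start: (row=6, col=1), facing South
  R: turn right, now facing West
  L: turn left, now facing South
  R: turn right, now facing West
  R: turn right, now facing North
  R: turn right, now facing East
  L: turn left, now facing North
  L: turn left, now facing West
Final: (row=6, col=1), facing West

Answer: Final position: (row=6, col=1), facing West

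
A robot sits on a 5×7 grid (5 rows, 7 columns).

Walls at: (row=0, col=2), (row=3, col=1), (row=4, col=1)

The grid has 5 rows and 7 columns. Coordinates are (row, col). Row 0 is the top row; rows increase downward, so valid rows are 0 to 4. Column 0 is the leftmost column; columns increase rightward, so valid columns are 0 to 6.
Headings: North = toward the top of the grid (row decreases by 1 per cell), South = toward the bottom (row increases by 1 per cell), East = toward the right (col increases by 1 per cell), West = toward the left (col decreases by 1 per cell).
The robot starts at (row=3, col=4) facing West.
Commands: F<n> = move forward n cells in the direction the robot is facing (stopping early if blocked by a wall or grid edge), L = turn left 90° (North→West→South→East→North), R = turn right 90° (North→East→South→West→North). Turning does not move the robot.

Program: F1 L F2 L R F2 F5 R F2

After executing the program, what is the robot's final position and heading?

Start: (row=3, col=4), facing West
  F1: move forward 1, now at (row=3, col=3)
  L: turn left, now facing South
  F2: move forward 1/2 (blocked), now at (row=4, col=3)
  L: turn left, now facing East
  R: turn right, now facing South
  F2: move forward 0/2 (blocked), now at (row=4, col=3)
  F5: move forward 0/5 (blocked), now at (row=4, col=3)
  R: turn right, now facing West
  F2: move forward 1/2 (blocked), now at (row=4, col=2)
Final: (row=4, col=2), facing West

Answer: Final position: (row=4, col=2), facing West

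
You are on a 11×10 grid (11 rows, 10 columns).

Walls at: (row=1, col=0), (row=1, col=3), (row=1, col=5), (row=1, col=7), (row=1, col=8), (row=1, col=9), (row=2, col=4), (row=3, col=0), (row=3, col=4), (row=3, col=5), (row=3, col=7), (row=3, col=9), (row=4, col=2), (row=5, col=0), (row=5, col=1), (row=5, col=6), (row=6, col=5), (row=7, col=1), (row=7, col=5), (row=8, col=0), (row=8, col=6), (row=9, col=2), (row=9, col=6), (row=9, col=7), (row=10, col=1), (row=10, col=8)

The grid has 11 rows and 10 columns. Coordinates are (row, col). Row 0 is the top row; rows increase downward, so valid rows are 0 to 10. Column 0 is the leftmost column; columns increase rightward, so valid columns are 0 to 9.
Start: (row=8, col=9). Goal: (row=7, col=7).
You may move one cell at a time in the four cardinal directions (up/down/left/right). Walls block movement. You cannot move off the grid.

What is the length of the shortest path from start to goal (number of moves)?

Answer: Shortest path length: 3

Derivation:
BFS from (row=8, col=9) until reaching (row=7, col=7):
  Distance 0: (row=8, col=9)
  Distance 1: (row=7, col=9), (row=8, col=8), (row=9, col=9)
  Distance 2: (row=6, col=9), (row=7, col=8), (row=8, col=7), (row=9, col=8), (row=10, col=9)
  Distance 3: (row=5, col=9), (row=6, col=8), (row=7, col=7)  <- goal reached here
One shortest path (3 moves): (row=8, col=9) -> (row=8, col=8) -> (row=8, col=7) -> (row=7, col=7)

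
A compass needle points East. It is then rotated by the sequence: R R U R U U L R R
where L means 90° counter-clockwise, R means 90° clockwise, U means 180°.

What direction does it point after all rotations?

Start: East
  R (right (90° clockwise)) -> South
  R (right (90° clockwise)) -> West
  U (U-turn (180°)) -> East
  R (right (90° clockwise)) -> South
  U (U-turn (180°)) -> North
  U (U-turn (180°)) -> South
  L (left (90° counter-clockwise)) -> East
  R (right (90° clockwise)) -> South
  R (right (90° clockwise)) -> West
Final: West

Answer: Final heading: West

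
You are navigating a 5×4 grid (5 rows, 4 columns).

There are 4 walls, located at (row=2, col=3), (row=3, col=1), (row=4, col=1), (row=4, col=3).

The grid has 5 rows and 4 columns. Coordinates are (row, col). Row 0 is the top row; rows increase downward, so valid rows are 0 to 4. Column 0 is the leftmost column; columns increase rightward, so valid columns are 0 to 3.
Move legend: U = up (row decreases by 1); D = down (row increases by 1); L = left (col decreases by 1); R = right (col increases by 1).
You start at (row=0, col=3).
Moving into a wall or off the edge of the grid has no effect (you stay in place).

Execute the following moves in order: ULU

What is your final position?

Answer: Final position: (row=0, col=2)

Derivation:
Start: (row=0, col=3)
  U (up): blocked, stay at (row=0, col=3)
  L (left): (row=0, col=3) -> (row=0, col=2)
  U (up): blocked, stay at (row=0, col=2)
Final: (row=0, col=2)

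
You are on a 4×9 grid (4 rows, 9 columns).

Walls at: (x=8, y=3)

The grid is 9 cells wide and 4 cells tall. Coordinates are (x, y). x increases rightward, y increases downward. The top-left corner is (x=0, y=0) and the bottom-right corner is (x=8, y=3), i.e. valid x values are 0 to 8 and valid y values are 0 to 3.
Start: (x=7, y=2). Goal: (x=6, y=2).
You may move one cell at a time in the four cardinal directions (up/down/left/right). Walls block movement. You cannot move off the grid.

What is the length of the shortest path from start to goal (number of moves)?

BFS from (x=7, y=2) until reaching (x=6, y=2):
  Distance 0: (x=7, y=2)
  Distance 1: (x=7, y=1), (x=6, y=2), (x=8, y=2), (x=7, y=3)  <- goal reached here
One shortest path (1 moves): (x=7, y=2) -> (x=6, y=2)

Answer: Shortest path length: 1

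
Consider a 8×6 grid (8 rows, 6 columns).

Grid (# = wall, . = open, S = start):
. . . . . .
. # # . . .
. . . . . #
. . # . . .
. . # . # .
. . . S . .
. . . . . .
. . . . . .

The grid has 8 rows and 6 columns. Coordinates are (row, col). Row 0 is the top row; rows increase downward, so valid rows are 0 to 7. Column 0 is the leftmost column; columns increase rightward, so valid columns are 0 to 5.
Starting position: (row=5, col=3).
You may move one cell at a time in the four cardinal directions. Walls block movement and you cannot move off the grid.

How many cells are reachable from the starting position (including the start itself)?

Answer: Reachable cells: 42

Derivation:
BFS flood-fill from (row=5, col=3):
  Distance 0: (row=5, col=3)
  Distance 1: (row=4, col=3), (row=5, col=2), (row=5, col=4), (row=6, col=3)
  Distance 2: (row=3, col=3), (row=5, col=1), (row=5, col=5), (row=6, col=2), (row=6, col=4), (row=7, col=3)
  Distance 3: (row=2, col=3), (row=3, col=4), (row=4, col=1), (row=4, col=5), (row=5, col=0), (row=6, col=1), (row=6, col=5), (row=7, col=2), (row=7, col=4)
  Distance 4: (row=1, col=3), (row=2, col=2), (row=2, col=4), (row=3, col=1), (row=3, col=5), (row=4, col=0), (row=6, col=0), (row=7, col=1), (row=7, col=5)
  Distance 5: (row=0, col=3), (row=1, col=4), (row=2, col=1), (row=3, col=0), (row=7, col=0)
  Distance 6: (row=0, col=2), (row=0, col=4), (row=1, col=5), (row=2, col=0)
  Distance 7: (row=0, col=1), (row=0, col=5), (row=1, col=0)
  Distance 8: (row=0, col=0)
Total reachable: 42 (grid has 42 open cells total)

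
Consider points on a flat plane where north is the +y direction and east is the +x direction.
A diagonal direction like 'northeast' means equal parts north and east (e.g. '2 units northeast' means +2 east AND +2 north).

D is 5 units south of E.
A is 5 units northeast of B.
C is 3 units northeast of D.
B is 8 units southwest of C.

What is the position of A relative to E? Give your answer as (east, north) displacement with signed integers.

Place E at the origin (east=0, north=0).
  D is 5 units south of E: delta (east=+0, north=-5); D at (east=0, north=-5).
  C is 3 units northeast of D: delta (east=+3, north=+3); C at (east=3, north=-2).
  B is 8 units southwest of C: delta (east=-8, north=-8); B at (east=-5, north=-10).
  A is 5 units northeast of B: delta (east=+5, north=+5); A at (east=0, north=-5).
Therefore A relative to E: (east=0, north=-5).

Answer: A is at (east=0, north=-5) relative to E.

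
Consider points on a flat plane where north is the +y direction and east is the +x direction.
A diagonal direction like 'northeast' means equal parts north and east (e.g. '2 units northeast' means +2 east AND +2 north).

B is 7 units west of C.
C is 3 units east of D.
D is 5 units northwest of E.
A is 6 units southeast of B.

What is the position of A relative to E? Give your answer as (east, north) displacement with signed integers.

Place E at the origin (east=0, north=0).
  D is 5 units northwest of E: delta (east=-5, north=+5); D at (east=-5, north=5).
  C is 3 units east of D: delta (east=+3, north=+0); C at (east=-2, north=5).
  B is 7 units west of C: delta (east=-7, north=+0); B at (east=-9, north=5).
  A is 6 units southeast of B: delta (east=+6, north=-6); A at (east=-3, north=-1).
Therefore A relative to E: (east=-3, north=-1).

Answer: A is at (east=-3, north=-1) relative to E.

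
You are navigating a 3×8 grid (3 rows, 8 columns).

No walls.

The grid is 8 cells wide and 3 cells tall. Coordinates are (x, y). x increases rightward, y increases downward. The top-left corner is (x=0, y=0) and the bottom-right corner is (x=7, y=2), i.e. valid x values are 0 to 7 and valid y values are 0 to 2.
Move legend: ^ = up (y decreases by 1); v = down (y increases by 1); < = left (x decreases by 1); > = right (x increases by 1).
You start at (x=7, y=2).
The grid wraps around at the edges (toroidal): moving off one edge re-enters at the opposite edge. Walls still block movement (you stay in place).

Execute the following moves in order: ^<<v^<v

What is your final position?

Start: (x=7, y=2)
  ^ (up): (x=7, y=2) -> (x=7, y=1)
  < (left): (x=7, y=1) -> (x=6, y=1)
  < (left): (x=6, y=1) -> (x=5, y=1)
  v (down): (x=5, y=1) -> (x=5, y=2)
  ^ (up): (x=5, y=2) -> (x=5, y=1)
  < (left): (x=5, y=1) -> (x=4, y=1)
  v (down): (x=4, y=1) -> (x=4, y=2)
Final: (x=4, y=2)

Answer: Final position: (x=4, y=2)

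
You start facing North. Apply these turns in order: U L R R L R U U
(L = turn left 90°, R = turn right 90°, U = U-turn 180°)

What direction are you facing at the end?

Answer: Final heading: West

Derivation:
Start: North
  U (U-turn (180°)) -> South
  L (left (90° counter-clockwise)) -> East
  R (right (90° clockwise)) -> South
  R (right (90° clockwise)) -> West
  L (left (90° counter-clockwise)) -> South
  R (right (90° clockwise)) -> West
  U (U-turn (180°)) -> East
  U (U-turn (180°)) -> West
Final: West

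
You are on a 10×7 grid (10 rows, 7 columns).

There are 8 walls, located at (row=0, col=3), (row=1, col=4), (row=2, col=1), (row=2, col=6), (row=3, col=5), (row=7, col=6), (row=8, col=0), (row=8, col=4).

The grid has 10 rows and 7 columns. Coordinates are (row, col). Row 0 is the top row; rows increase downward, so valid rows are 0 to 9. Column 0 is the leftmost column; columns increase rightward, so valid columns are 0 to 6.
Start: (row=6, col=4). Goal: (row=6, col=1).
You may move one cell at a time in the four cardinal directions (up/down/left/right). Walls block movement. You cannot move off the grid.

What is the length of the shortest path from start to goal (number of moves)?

Answer: Shortest path length: 3

Derivation:
BFS from (row=6, col=4) until reaching (row=6, col=1):
  Distance 0: (row=6, col=4)
  Distance 1: (row=5, col=4), (row=6, col=3), (row=6, col=5), (row=7, col=4)
  Distance 2: (row=4, col=4), (row=5, col=3), (row=5, col=5), (row=6, col=2), (row=6, col=6), (row=7, col=3), (row=7, col=5)
  Distance 3: (row=3, col=4), (row=4, col=3), (row=4, col=5), (row=5, col=2), (row=5, col=6), (row=6, col=1), (row=7, col=2), (row=8, col=3), (row=8, col=5)  <- goal reached here
One shortest path (3 moves): (row=6, col=4) -> (row=6, col=3) -> (row=6, col=2) -> (row=6, col=1)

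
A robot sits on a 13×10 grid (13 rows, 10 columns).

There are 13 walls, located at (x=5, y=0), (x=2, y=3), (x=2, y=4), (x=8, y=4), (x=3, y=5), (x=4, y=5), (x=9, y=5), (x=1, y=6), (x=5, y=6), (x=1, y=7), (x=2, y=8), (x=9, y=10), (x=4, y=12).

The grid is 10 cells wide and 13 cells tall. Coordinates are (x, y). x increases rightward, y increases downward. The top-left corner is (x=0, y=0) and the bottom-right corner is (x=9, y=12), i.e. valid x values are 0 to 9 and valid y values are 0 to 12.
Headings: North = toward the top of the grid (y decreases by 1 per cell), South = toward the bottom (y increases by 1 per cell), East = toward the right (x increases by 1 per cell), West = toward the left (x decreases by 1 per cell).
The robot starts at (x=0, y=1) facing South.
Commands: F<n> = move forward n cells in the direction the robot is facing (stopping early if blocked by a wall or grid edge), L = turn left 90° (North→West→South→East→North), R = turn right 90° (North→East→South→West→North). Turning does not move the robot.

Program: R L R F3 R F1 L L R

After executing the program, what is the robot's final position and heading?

Start: (x=0, y=1), facing South
  R: turn right, now facing West
  L: turn left, now facing South
  R: turn right, now facing West
  F3: move forward 0/3 (blocked), now at (x=0, y=1)
  R: turn right, now facing North
  F1: move forward 1, now at (x=0, y=0)
  L: turn left, now facing West
  L: turn left, now facing South
  R: turn right, now facing West
Final: (x=0, y=0), facing West

Answer: Final position: (x=0, y=0), facing West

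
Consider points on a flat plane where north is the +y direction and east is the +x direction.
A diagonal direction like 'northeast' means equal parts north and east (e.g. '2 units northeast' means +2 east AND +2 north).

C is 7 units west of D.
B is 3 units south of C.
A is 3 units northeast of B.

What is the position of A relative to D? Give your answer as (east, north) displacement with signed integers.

Answer: A is at (east=-4, north=0) relative to D.

Derivation:
Place D at the origin (east=0, north=0).
  C is 7 units west of D: delta (east=-7, north=+0); C at (east=-7, north=0).
  B is 3 units south of C: delta (east=+0, north=-3); B at (east=-7, north=-3).
  A is 3 units northeast of B: delta (east=+3, north=+3); A at (east=-4, north=0).
Therefore A relative to D: (east=-4, north=0).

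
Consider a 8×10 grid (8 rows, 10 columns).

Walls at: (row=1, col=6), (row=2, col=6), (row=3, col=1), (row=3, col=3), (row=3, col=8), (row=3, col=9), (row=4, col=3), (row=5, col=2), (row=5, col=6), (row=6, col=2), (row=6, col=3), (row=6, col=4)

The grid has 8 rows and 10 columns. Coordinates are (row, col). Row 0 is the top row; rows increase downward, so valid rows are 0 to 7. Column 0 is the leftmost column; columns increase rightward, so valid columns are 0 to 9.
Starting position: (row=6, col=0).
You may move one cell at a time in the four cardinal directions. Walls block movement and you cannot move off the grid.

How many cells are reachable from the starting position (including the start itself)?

Answer: Reachable cells: 68

Derivation:
BFS flood-fill from (row=6, col=0):
  Distance 0: (row=6, col=0)
  Distance 1: (row=5, col=0), (row=6, col=1), (row=7, col=0)
  Distance 2: (row=4, col=0), (row=5, col=1), (row=7, col=1)
  Distance 3: (row=3, col=0), (row=4, col=1), (row=7, col=2)
  Distance 4: (row=2, col=0), (row=4, col=2), (row=7, col=3)
  Distance 5: (row=1, col=0), (row=2, col=1), (row=3, col=2), (row=7, col=4)
  Distance 6: (row=0, col=0), (row=1, col=1), (row=2, col=2), (row=7, col=5)
  Distance 7: (row=0, col=1), (row=1, col=2), (row=2, col=3), (row=6, col=5), (row=7, col=6)
  Distance 8: (row=0, col=2), (row=1, col=3), (row=2, col=4), (row=5, col=5), (row=6, col=6), (row=7, col=7)
  Distance 9: (row=0, col=3), (row=1, col=4), (row=2, col=5), (row=3, col=4), (row=4, col=5), (row=5, col=4), (row=6, col=7), (row=7, col=8)
  Distance 10: (row=0, col=4), (row=1, col=5), (row=3, col=5), (row=4, col=4), (row=4, col=6), (row=5, col=3), (row=5, col=7), (row=6, col=8), (row=7, col=9)
  Distance 11: (row=0, col=5), (row=3, col=6), (row=4, col=7), (row=5, col=8), (row=6, col=9)
  Distance 12: (row=0, col=6), (row=3, col=7), (row=4, col=8), (row=5, col=9)
  Distance 13: (row=0, col=7), (row=2, col=7), (row=4, col=9)
  Distance 14: (row=0, col=8), (row=1, col=7), (row=2, col=8)
  Distance 15: (row=0, col=9), (row=1, col=8), (row=2, col=9)
  Distance 16: (row=1, col=9)
Total reachable: 68 (grid has 68 open cells total)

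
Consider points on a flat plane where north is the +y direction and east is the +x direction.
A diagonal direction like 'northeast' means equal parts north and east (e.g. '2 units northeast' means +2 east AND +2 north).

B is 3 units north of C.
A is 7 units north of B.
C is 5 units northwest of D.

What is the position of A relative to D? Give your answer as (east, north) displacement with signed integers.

Place D at the origin (east=0, north=0).
  C is 5 units northwest of D: delta (east=-5, north=+5); C at (east=-5, north=5).
  B is 3 units north of C: delta (east=+0, north=+3); B at (east=-5, north=8).
  A is 7 units north of B: delta (east=+0, north=+7); A at (east=-5, north=15).
Therefore A relative to D: (east=-5, north=15).

Answer: A is at (east=-5, north=15) relative to D.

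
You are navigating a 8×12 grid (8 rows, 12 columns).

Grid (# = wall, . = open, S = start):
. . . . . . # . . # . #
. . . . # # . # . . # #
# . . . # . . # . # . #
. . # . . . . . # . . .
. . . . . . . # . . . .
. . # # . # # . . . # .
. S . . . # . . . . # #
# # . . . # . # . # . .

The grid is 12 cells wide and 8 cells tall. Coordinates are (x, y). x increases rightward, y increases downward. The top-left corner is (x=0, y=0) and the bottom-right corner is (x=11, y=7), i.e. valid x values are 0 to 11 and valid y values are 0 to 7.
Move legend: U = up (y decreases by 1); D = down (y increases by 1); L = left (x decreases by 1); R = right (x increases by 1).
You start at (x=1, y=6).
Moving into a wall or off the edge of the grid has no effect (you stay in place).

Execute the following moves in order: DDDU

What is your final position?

Start: (x=1, y=6)
  [×3]D (down): blocked, stay at (x=1, y=6)
  U (up): (x=1, y=6) -> (x=1, y=5)
Final: (x=1, y=5)

Answer: Final position: (x=1, y=5)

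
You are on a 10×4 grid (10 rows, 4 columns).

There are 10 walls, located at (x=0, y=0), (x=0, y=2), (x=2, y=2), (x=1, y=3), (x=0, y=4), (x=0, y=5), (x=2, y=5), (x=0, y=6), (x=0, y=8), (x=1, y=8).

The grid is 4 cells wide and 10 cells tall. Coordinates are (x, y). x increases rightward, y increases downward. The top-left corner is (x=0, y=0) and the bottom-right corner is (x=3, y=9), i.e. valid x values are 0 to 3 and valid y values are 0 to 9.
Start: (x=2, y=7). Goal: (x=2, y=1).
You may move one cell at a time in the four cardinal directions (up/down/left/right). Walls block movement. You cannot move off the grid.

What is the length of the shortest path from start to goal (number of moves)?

BFS from (x=2, y=7) until reaching (x=2, y=1):
  Distance 0: (x=2, y=7)
  Distance 1: (x=2, y=6), (x=1, y=7), (x=3, y=7), (x=2, y=8)
  Distance 2: (x=1, y=6), (x=3, y=6), (x=0, y=7), (x=3, y=8), (x=2, y=9)
  Distance 3: (x=1, y=5), (x=3, y=5), (x=1, y=9), (x=3, y=9)
  Distance 4: (x=1, y=4), (x=3, y=4), (x=0, y=9)
  Distance 5: (x=3, y=3), (x=2, y=4)
  Distance 6: (x=3, y=2), (x=2, y=3)
  Distance 7: (x=3, y=1)
  Distance 8: (x=3, y=0), (x=2, y=1)  <- goal reached here
One shortest path (8 moves): (x=2, y=7) -> (x=3, y=7) -> (x=3, y=6) -> (x=3, y=5) -> (x=3, y=4) -> (x=3, y=3) -> (x=3, y=2) -> (x=3, y=1) -> (x=2, y=1)

Answer: Shortest path length: 8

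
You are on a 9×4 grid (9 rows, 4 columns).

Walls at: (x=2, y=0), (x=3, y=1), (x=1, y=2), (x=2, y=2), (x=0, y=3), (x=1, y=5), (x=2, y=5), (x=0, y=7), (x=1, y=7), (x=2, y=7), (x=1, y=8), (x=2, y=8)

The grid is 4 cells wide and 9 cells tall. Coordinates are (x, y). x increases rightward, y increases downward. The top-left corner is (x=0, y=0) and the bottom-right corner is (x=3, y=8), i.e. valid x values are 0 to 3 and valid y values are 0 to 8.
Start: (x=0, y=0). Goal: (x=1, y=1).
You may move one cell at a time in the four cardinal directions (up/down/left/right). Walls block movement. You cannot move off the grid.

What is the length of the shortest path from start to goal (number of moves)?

BFS from (x=0, y=0) until reaching (x=1, y=1):
  Distance 0: (x=0, y=0)
  Distance 1: (x=1, y=0), (x=0, y=1)
  Distance 2: (x=1, y=1), (x=0, y=2)  <- goal reached here
One shortest path (2 moves): (x=0, y=0) -> (x=1, y=0) -> (x=1, y=1)

Answer: Shortest path length: 2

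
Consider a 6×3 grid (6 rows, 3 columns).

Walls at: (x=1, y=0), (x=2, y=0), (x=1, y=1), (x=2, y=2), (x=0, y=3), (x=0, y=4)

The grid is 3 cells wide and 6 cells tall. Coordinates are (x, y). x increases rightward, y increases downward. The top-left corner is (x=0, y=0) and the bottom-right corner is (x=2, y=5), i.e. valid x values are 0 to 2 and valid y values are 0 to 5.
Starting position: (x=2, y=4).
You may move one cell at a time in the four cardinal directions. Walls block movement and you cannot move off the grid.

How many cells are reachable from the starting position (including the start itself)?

BFS flood-fill from (x=2, y=4):
  Distance 0: (x=2, y=4)
  Distance 1: (x=2, y=3), (x=1, y=4), (x=2, y=5)
  Distance 2: (x=1, y=3), (x=1, y=5)
  Distance 3: (x=1, y=2), (x=0, y=5)
  Distance 4: (x=0, y=2)
  Distance 5: (x=0, y=1)
  Distance 6: (x=0, y=0)
Total reachable: 11 (grid has 12 open cells total)

Answer: Reachable cells: 11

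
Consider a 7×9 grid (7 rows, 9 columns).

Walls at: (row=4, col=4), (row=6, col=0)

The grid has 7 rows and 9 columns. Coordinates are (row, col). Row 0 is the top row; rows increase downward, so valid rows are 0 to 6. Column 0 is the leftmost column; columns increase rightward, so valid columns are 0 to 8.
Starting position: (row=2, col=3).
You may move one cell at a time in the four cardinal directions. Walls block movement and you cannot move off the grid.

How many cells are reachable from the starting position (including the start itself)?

Answer: Reachable cells: 61

Derivation:
BFS flood-fill from (row=2, col=3):
  Distance 0: (row=2, col=3)
  Distance 1: (row=1, col=3), (row=2, col=2), (row=2, col=4), (row=3, col=3)
  Distance 2: (row=0, col=3), (row=1, col=2), (row=1, col=4), (row=2, col=1), (row=2, col=5), (row=3, col=2), (row=3, col=4), (row=4, col=3)
  Distance 3: (row=0, col=2), (row=0, col=4), (row=1, col=1), (row=1, col=5), (row=2, col=0), (row=2, col=6), (row=3, col=1), (row=3, col=5), (row=4, col=2), (row=5, col=3)
  Distance 4: (row=0, col=1), (row=0, col=5), (row=1, col=0), (row=1, col=6), (row=2, col=7), (row=3, col=0), (row=3, col=6), (row=4, col=1), (row=4, col=5), (row=5, col=2), (row=5, col=4), (row=6, col=3)
  Distance 5: (row=0, col=0), (row=0, col=6), (row=1, col=7), (row=2, col=8), (row=3, col=7), (row=4, col=0), (row=4, col=6), (row=5, col=1), (row=5, col=5), (row=6, col=2), (row=6, col=4)
  Distance 6: (row=0, col=7), (row=1, col=8), (row=3, col=8), (row=4, col=7), (row=5, col=0), (row=5, col=6), (row=6, col=1), (row=6, col=5)
  Distance 7: (row=0, col=8), (row=4, col=8), (row=5, col=7), (row=6, col=6)
  Distance 8: (row=5, col=8), (row=6, col=7)
  Distance 9: (row=6, col=8)
Total reachable: 61 (grid has 61 open cells total)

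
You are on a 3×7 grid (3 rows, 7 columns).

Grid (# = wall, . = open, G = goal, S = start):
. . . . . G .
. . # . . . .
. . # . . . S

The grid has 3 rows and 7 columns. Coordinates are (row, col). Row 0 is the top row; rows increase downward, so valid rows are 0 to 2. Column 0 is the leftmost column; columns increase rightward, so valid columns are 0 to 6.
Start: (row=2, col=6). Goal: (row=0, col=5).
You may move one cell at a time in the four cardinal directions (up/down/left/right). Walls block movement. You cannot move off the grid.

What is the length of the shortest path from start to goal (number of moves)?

Answer: Shortest path length: 3

Derivation:
BFS from (row=2, col=6) until reaching (row=0, col=5):
  Distance 0: (row=2, col=6)
  Distance 1: (row=1, col=6), (row=2, col=5)
  Distance 2: (row=0, col=6), (row=1, col=5), (row=2, col=4)
  Distance 3: (row=0, col=5), (row=1, col=4), (row=2, col=3)  <- goal reached here
One shortest path (3 moves): (row=2, col=6) -> (row=2, col=5) -> (row=1, col=5) -> (row=0, col=5)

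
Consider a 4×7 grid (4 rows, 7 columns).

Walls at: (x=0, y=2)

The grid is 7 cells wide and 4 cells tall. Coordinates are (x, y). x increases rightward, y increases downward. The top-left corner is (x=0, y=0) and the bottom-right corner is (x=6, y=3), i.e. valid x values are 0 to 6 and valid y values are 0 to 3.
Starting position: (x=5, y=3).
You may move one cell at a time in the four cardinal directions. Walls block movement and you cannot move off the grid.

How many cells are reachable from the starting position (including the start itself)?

BFS flood-fill from (x=5, y=3):
  Distance 0: (x=5, y=3)
  Distance 1: (x=5, y=2), (x=4, y=3), (x=6, y=3)
  Distance 2: (x=5, y=1), (x=4, y=2), (x=6, y=2), (x=3, y=3)
  Distance 3: (x=5, y=0), (x=4, y=1), (x=6, y=1), (x=3, y=2), (x=2, y=3)
  Distance 4: (x=4, y=0), (x=6, y=0), (x=3, y=1), (x=2, y=2), (x=1, y=3)
  Distance 5: (x=3, y=0), (x=2, y=1), (x=1, y=2), (x=0, y=3)
  Distance 6: (x=2, y=0), (x=1, y=1)
  Distance 7: (x=1, y=0), (x=0, y=1)
  Distance 8: (x=0, y=0)
Total reachable: 27 (grid has 27 open cells total)

Answer: Reachable cells: 27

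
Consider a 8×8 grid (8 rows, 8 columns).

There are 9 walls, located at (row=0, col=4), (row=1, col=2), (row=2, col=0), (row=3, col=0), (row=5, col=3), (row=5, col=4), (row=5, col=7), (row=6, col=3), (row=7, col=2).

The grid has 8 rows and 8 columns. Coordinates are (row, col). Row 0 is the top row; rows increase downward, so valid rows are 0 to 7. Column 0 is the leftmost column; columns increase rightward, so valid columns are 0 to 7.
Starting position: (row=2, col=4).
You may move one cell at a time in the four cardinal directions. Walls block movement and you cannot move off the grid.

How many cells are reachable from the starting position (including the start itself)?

Answer: Reachable cells: 55

Derivation:
BFS flood-fill from (row=2, col=4):
  Distance 0: (row=2, col=4)
  Distance 1: (row=1, col=4), (row=2, col=3), (row=2, col=5), (row=3, col=4)
  Distance 2: (row=1, col=3), (row=1, col=5), (row=2, col=2), (row=2, col=6), (row=3, col=3), (row=3, col=5), (row=4, col=4)
  Distance 3: (row=0, col=3), (row=0, col=5), (row=1, col=6), (row=2, col=1), (row=2, col=7), (row=3, col=2), (row=3, col=6), (row=4, col=3), (row=4, col=5)
  Distance 4: (row=0, col=2), (row=0, col=6), (row=1, col=1), (row=1, col=7), (row=3, col=1), (row=3, col=7), (row=4, col=2), (row=4, col=6), (row=5, col=5)
  Distance 5: (row=0, col=1), (row=0, col=7), (row=1, col=0), (row=4, col=1), (row=4, col=7), (row=5, col=2), (row=5, col=6), (row=6, col=5)
  Distance 6: (row=0, col=0), (row=4, col=0), (row=5, col=1), (row=6, col=2), (row=6, col=4), (row=6, col=6), (row=7, col=5)
  Distance 7: (row=5, col=0), (row=6, col=1), (row=6, col=7), (row=7, col=4), (row=7, col=6)
  Distance 8: (row=6, col=0), (row=7, col=1), (row=7, col=3), (row=7, col=7)
  Distance 9: (row=7, col=0)
Total reachable: 55 (grid has 55 open cells total)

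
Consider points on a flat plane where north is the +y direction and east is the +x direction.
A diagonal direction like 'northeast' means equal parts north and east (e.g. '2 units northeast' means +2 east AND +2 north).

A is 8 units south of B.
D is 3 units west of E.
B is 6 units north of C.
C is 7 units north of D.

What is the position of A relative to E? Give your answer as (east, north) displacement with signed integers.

Answer: A is at (east=-3, north=5) relative to E.

Derivation:
Place E at the origin (east=0, north=0).
  D is 3 units west of E: delta (east=-3, north=+0); D at (east=-3, north=0).
  C is 7 units north of D: delta (east=+0, north=+7); C at (east=-3, north=7).
  B is 6 units north of C: delta (east=+0, north=+6); B at (east=-3, north=13).
  A is 8 units south of B: delta (east=+0, north=-8); A at (east=-3, north=5).
Therefore A relative to E: (east=-3, north=5).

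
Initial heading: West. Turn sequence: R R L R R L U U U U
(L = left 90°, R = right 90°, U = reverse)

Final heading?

Answer: Final heading: East

Derivation:
Start: West
  R (right (90° clockwise)) -> North
  R (right (90° clockwise)) -> East
  L (left (90° counter-clockwise)) -> North
  R (right (90° clockwise)) -> East
  R (right (90° clockwise)) -> South
  L (left (90° counter-clockwise)) -> East
  U (U-turn (180°)) -> West
  U (U-turn (180°)) -> East
  U (U-turn (180°)) -> West
  U (U-turn (180°)) -> East
Final: East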